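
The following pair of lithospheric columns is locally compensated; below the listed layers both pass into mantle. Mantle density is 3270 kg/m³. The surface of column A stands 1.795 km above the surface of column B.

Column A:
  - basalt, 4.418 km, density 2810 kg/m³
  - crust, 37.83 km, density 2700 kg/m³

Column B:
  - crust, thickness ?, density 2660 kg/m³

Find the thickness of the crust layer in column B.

Take the compensation level at the base of the deeper column (depth z_c below the surface of column A) and equate Σ ρ_i t_i down to z_c; mantle fills any gap and the z_c terms cancel.
Column A: 4.418×2810 + 37.83×2700 + (z_c − 42.248)×3270
Column B: 1.795×0 + x×2660 + (z_c − 1.795 − 0 − x)×3270
The z_c×3270 term appears on both sides and cancels. Collect the known terms of each column as K = Σ(ρt)_known − 3270 × (depth of known layers): K_A = 114555.58 − 3270×42.248 = −23595.38; K_B = 0 − 3270×(1.795 + 0) = −5869.65.
Balance: K_A = K_B − x×(3270 − 2660), so x = (K_B − K_A)/(3270 − 2660) = 17725.7/610 = 29.1 km.

29.1 km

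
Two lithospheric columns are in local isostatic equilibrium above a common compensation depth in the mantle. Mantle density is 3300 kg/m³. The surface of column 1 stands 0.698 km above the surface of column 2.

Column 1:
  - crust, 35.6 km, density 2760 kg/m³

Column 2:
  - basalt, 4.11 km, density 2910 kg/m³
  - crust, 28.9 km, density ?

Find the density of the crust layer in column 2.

Take the compensation level at the base of the deeper column (depth z_c below the surface of column 1) and equate Σ ρ_i t_i down to z_c; mantle fills any gap and the z_c terms cancel.
Column 1: 35.6×2760 + (z_c − 35.6)×3300
Column 2: 0.698×0 + 4.11×2910 + 28.9×ρ + (z_c − 0.698 − 33.01)×3300
The z_c×3300 term appears on both sides and cancels. Collect the known terms of each column as K = Σ(ρt)_known − 3300 × (depth of known layers): K_1 = 98256 − 3300×35.6 = −19224; K_2 = 11960.1 − 3300×(0.698 + 33.01) = −99276.3.
Balance: K_1 = K_2 + 28.9×ρ, so ρ = (K_1 − K_2)/28.9 = 80052.3/28.9 = 2770 kg/m³.

2770 kg/m³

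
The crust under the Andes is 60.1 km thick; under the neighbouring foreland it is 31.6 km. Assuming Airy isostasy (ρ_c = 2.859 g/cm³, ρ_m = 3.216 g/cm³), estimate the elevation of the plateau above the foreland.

3.16 km

Excess crust Δ = 60.1 km − 31.6 km = 28.5 km, split between elevation h and root r with h + r = Δ.
Airy balance ρ_c h = (ρ_m − ρ_c) r gives r = h ρ_c/(ρ_m − ρ_c), so h (1 + ρ_c/(ρ_m − ρ_c)) = Δ, i.e. h = Δ (ρ_m − ρ_c)/ρ_m.
h = 28.5 km × 0.357/3.216 = 3.16 km.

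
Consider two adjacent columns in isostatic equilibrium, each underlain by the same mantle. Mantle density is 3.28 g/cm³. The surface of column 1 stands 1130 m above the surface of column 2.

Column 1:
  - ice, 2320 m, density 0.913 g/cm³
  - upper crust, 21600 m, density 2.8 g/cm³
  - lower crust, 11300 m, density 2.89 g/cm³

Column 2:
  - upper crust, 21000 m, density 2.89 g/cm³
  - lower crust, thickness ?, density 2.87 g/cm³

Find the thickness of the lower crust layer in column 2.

Take the compensation level at the base of the deeper column (depth z_c below the surface of column 1) and equate Σ ρ_i t_i down to z_c; mantle fills any gap and the z_c terms cancel.
Column 1: 2320×0.913 + 21600×2.8 + 11300×2.89 + (z_c − 35220)×3.28
Column 2: 1130×0 + 21000×2.89 + x×2.87 + (z_c − 1130 − 21000 − x)×3.28
The z_c×3.28 term appears on both sides and cancels. Collect the known terms of each column as K = Σ(ρt)_known − 3.28 × (depth of known layers): K_1 = 95255.16 − 3.28×35220 = −20266.44; K_2 = 60690 − 3.28×(1130 + 21000) = −11896.4.
Balance: K_1 = K_2 − x×(3.28 − 2.87), so x = (K_2 − K_1)/(3.28 − 2.87) = 8370.04/0.41 = 20400 m.

20400 m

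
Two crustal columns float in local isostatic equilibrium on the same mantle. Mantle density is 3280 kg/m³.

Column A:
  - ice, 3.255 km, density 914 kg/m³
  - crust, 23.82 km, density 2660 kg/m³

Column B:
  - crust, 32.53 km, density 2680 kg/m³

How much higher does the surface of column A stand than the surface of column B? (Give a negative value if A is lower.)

For any compensation level in the mantle, the mantle terms cancel and isostasy reduces to e = (Σt_A − Σt_B) − (Σ(ρt)_A − Σ(ρt)_B) / ρ_m.
Σt_A = 27.075 km; Σt_B = 32.53 km; Σ(ρt)_A = 66336.27; Σ(ρt)_B = 87180.4 (in km·kg/m³).
e = (27.075 − 32.53) − (66336.27 − 87180.4) / 3280 = 0.9 km.

0.9 km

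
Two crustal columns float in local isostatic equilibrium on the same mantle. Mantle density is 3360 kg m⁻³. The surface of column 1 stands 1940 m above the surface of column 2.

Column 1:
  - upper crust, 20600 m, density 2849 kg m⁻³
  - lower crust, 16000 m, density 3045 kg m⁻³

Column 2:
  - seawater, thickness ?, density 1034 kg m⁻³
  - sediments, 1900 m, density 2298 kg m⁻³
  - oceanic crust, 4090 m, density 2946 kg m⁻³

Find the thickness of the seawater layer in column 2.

Take the compensation level at the base of the deeper column (depth z_c below the surface of column 1) and equate Σ ρ_i t_i down to z_c; mantle fills any gap and the z_c terms cancel.
Column 1: 20600×2849 + 16000×3045 + (z_c − 36600)×3360
Column 2: 1940×0 + x×1034 + 1900×2298 + 4090×2946 + (z_c − 1940 − 5990 − x)×3360
The z_c×3360 term appears on both sides and cancels. Collect the known terms of each column as K = Σ(ρt)_known − 3360 × (depth of known layers): K_1 = 107409400 − 3360×36600 = −15566600; K_2 = 16415340 − 3360×(1940 + 5990) = −10229460.
Balance: K_1 = K_2 − x×(3360 − 1034), so x = (K_2 − K_1)/(3360 − 1034) = 5337140/2326 = 2290 m.

2290 m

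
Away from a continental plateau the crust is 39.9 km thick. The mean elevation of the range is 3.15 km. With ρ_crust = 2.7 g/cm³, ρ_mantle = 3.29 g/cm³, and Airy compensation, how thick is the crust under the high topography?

Root depth r = h ρ_c / (ρ_m − ρ_c) = 3.15 km × 2.7 / 0.59 = 14.42 km.
Total thickness = T + h + r = 39.9 km + 3.15 km + 14.42 km = 57.5 km.

57.5 km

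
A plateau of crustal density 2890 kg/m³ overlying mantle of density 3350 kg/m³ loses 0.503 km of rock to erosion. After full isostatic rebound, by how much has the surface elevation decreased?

Rebound u = e ρ_c/ρ_m = 0.503 km × 2890/3350 = 0.4339 km.
Net surface drop = e − u = 0.503 km − 0.4339 km = e (ρ_m − ρ_c)/ρ_m = 0.0691 km.

0.0691 km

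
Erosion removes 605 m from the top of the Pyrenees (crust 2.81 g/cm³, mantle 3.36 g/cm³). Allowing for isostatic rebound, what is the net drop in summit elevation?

Rebound u = e ρ_c/ρ_m = 605 m × 2.81/3.36 = 506 m.
Net surface drop = e − u = 605 m − 506 m = e (ρ_m − ρ_c)/ρ_m = 99 m.

99 m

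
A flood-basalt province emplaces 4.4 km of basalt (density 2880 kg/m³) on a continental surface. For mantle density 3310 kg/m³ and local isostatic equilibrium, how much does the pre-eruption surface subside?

Subaerial loading: s = t ρ_load / ρ_m.
s = 4.4 km × 2880/3310 = 3.83 km.

3.83 km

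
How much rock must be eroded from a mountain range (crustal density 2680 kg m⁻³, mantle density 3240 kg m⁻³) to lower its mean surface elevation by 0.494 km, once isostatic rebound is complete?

2.86 km

Net drop Δ = e − u = e − e ρ_c/ρ_m = e (ρ_m − ρ_c)/ρ_m.
e = Δ ρ_m/(ρ_m − ρ_c) = 0.494 km × 3240/560 = 2.86 km.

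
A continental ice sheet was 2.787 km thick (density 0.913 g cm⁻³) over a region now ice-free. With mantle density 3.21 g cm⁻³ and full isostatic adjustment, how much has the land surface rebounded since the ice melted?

0.793 km

Removing the load lets mantle flow back in; uplift u satisfies ρ_ice t = ρ_m u.
u = t ρ_ice/ρ_m = 2.787 km × 0.913/3.21 = 0.793 km.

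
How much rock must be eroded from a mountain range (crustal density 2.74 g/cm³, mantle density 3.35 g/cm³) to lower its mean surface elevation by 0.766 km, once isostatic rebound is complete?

Net drop Δ = e − u = e − e ρ_c/ρ_m = e (ρ_m − ρ_c)/ρ_m.
e = Δ ρ_m/(ρ_m − ρ_c) = 0.766 km × 3.35/0.61 = 4.21 km.

4.21 km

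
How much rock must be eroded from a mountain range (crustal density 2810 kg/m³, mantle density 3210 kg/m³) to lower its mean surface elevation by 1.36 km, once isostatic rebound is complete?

Net drop Δ = e − u = e − e ρ_c/ρ_m = e (ρ_m − ρ_c)/ρ_m.
e = Δ ρ_m/(ρ_m − ρ_c) = 1.36 km × 3210/400 = 10.9 km.

10.9 km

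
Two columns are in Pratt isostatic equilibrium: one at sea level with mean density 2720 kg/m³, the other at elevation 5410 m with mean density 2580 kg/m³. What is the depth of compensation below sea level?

ρ_ref D = ρ (D + h) → D (ρ_ref − ρ) = ρ h.
D = ρ h/(ρ_ref − ρ) = 2580 × 5410 m/(2720 − 2580) = 99700 m.

99700 m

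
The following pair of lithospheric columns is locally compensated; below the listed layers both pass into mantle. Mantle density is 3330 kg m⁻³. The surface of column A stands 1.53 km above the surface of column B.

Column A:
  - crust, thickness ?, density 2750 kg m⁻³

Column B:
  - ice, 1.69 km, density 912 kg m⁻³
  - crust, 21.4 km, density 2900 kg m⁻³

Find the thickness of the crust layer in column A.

31.7 km

Take the compensation level at the base of the deeper column (depth z_c below the surface of column A) and equate Σ ρ_i t_i down to z_c; mantle fills any gap and the z_c terms cancel.
Column A: x×2750 + (z_c − 0 − x)×3330
Column B: 1.53×0 + 1.69×912 + 21.4×2900 + (z_c − 1.53 − 23.09)×3330
The z_c×3330 term appears on both sides and cancels. Collect the known terms of each column as K = Σ(ρt)_known − 3330 × (depth of known layers): K_A = 0 − 3330×0 = 0; K_B = 63601.28 − 3330×(1.53 + 23.09) = −18383.32.
Balance: K_A − x×(3330 − 2750) = K_B, so x = (K_A − K_B)/(3330 − 2750) = 18383.3/580 = 31.7 km.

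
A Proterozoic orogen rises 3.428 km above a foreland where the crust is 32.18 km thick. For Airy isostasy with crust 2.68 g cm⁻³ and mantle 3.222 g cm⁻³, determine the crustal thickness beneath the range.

Root depth r = h ρ_c / (ρ_m − ρ_c) = 3.428 km × 2.68 / 0.542 = 16.95 km.
Total thickness = T + h + r = 32.18 km + 3.428 km + 16.95 km = 52.6 km.

52.6 km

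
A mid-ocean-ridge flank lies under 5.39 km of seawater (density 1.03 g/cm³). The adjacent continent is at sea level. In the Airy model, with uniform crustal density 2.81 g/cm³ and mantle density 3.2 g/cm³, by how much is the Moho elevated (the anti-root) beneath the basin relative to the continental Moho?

In Airy isostatic equilibrium: replacing crust with seawater at the top is compensated by replacing crust with mantle at the base: d (ρ_c − ρ_w) = a (ρ_m − ρ_c).
a = d (ρ_c − ρ_w)/(ρ_m − ρ_c) = 5.39 km × 1.78/0.39 = 24.6 km.

24.6 km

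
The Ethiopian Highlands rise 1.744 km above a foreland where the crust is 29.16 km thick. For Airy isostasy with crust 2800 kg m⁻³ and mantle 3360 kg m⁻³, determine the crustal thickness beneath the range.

39.6 km

Root depth r = h ρ_c / (ρ_m − ρ_c) = 1.744 km × 2800 / 560 = 8.72 km.
Total thickness = T + h + r = 29.16 km + 1.744 km + 8.72 km = 39.6 km.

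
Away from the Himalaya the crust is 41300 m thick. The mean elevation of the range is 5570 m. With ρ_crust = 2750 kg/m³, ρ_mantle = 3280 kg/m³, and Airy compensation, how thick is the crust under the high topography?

75800 m

Root depth r = h ρ_c / (ρ_m − ρ_c) = 5570 m × 2750 / 530 = 28900 m.
Total thickness = T + h + r = 41300 m + 5570 m + 28900 m = 75800 m.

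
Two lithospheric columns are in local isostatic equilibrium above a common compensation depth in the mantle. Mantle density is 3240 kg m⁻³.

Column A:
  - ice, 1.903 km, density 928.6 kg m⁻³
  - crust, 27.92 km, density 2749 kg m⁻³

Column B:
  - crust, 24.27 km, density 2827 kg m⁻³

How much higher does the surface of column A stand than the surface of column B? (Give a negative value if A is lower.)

For any compensation level in the mantle, the mantle terms cancel and isostasy reduces to e = (Σt_A − Σt_B) − (Σ(ρt)_A − Σ(ρt)_B) / ρ_m.
Σt_A = 29.823 km; Σt_B = 24.27 km; Σ(ρt)_A = 78519.2058; Σ(ρt)_B = 68611.29 (in km·kg m⁻³).
e = (29.823 − 24.27) − (78519.2058 − 68611.29) / 3240 = 2.5 km.

2.5 km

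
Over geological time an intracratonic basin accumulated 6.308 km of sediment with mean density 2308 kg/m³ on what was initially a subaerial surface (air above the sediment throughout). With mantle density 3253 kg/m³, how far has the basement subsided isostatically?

4.48 km

Subaerial load: s = t ρ_sed / ρ_m = 6.308 km × 2308/3253 = 4.48 km.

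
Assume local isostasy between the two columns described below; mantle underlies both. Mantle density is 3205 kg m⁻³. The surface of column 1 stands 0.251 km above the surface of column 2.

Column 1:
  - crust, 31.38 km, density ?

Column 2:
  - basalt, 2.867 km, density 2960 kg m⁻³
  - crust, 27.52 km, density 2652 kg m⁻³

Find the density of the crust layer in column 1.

Take the compensation level at the base of the deeper column (depth z_c below the surface of column 1) and equate Σ ρ_i t_i down to z_c; mantle fills any gap and the z_c terms cancel.
Column 1: 31.38×ρ + (z_c − 31.38)×3205
Column 2: 0.251×0 + 2.867×2960 + 27.52×2652 + (z_c − 0.251 − 30.387)×3205
The z_c×3205 term appears on both sides and cancels. Collect the known terms of each column as K = Σ(ρt)_known − 3205 × (depth of known layers): K_1 = 0 − 3205×31.38 = −100572.9; K_2 = 81469.36 − 3205×(0.251 + 30.387) = −16725.43.
Balance: K_1 + 31.38×ρ = K_2, so ρ = (K_2 − K_1)/31.38 = 83847.5/31.38 = 2670 kg m⁻³.

2670 kg m⁻³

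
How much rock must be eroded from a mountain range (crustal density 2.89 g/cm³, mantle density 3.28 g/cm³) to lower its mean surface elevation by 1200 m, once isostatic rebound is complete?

10100 m

Net drop Δ = e − u = e − e ρ_c/ρ_m = e (ρ_m − ρ_c)/ρ_m.
e = Δ ρ_m/(ρ_m − ρ_c) = 1200 m × 3.28/0.39 = 10100 m.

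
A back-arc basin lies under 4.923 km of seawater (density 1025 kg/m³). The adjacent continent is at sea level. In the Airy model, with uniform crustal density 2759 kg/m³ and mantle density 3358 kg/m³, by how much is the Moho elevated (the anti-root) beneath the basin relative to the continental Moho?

14.3 km

Isostatic balance requires: replacing crust with seawater at the top is compensated by replacing crust with mantle at the base: d (ρ_c − ρ_w) = a (ρ_m − ρ_c).
a = d (ρ_c − ρ_w)/(ρ_m − ρ_c) = 4.923 km × 1734/599 = 14.3 km.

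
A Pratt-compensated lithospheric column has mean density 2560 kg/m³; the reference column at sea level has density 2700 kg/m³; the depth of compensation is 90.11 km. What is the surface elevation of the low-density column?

ρ_ref D = ρ (D + h) → h = D (ρ_ref − ρ)/ρ.
h = 90.11 km × (2700 − 2560)/2560 = 4.93 km.

4.93 km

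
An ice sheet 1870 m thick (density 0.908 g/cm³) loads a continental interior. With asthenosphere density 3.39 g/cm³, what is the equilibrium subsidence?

Equating mass per unit area of the two columns: the ice load ρ_ice t is balanced by mantle displaced below, ρ_m s.
s = t ρ_ice / ρ_m = 1870 m × 0.908/3.39 = 501 m.

501 m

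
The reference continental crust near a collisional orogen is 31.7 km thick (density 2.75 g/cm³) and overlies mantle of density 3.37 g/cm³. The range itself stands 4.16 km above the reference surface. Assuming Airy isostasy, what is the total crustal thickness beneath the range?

54.3 km

Root depth r = h ρ_c / (ρ_m − ρ_c) = 4.16 km × 2.75 / 0.62 = 18.45 km.
Total thickness = T + h + r = 31.7 km + 4.16 km + 18.45 km = 54.3 km.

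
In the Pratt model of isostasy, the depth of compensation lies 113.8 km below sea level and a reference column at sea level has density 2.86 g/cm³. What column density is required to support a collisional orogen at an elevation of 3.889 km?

2.77 g/cm³

Pratt balance: ρ_ref D = ρ (D + h).
ρ = ρ_ref D/(D + h) = 2.86 × 113.8 km/(113.8 km + 3.889 km) = 2.77 g/cm³.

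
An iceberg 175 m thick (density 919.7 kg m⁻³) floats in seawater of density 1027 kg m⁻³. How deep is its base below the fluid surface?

157 m

Draft d = t ρ_obj/ρ_fluid = 175 m × 919.7/1027 = 157 m.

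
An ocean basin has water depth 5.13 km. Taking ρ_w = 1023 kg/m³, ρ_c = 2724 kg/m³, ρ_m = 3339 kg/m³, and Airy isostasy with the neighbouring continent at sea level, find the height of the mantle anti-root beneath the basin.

In Airy isostatic equilibrium: replacing crust with seawater at the top is compensated by replacing crust with mantle at the base: d (ρ_c − ρ_w) = a (ρ_m − ρ_c).
a = d (ρ_c − ρ_w)/(ρ_m − ρ_c) = 5.13 km × 1701/615 = 14.2 km.

14.2 km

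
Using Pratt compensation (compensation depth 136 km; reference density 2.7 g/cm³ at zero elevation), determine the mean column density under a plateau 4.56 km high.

Pratt balance: ρ_ref D = ρ (D + h).
ρ = ρ_ref D/(D + h) = 2.7 × 136 km/(136 km + 4.56 km) = 2.61 g/cm³.

2.61 g/cm³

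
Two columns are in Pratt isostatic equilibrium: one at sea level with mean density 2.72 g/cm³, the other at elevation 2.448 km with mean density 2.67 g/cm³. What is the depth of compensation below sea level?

ρ_ref D = ρ (D + h) → D (ρ_ref − ρ) = ρ h.
D = ρ h/(ρ_ref − ρ) = 2.67 × 2.448 km/(2.72 − 2.67) = 131 km.

131 km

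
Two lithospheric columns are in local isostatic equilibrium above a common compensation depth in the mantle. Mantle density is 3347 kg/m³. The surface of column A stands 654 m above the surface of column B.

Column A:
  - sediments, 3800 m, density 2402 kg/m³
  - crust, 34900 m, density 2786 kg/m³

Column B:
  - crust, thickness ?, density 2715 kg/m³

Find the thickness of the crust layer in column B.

33200 m

Take the compensation level at the base of the deeper column (depth z_c below the surface of column A) and equate Σ ρ_i t_i down to z_c; mantle fills any gap and the z_c terms cancel.
Column A: 3800×2402 + 34900×2786 + (z_c − 38700)×3347
Column B: 654×0 + x×2715 + (z_c − 654 − 0 − x)×3347
The z_c×3347 term appears on both sides and cancels. Collect the known terms of each column as K = Σ(ρt)_known − 3347 × (depth of known layers): K_A = 106359000 − 3347×38700 = −23169900; K_B = 0 − 3347×(654 + 0) = −2188938.
Balance: K_A = K_B − x×(3347 − 2715), so x = (K_B − K_A)/(3347 − 2715) = 20981000/632 = 33200 m.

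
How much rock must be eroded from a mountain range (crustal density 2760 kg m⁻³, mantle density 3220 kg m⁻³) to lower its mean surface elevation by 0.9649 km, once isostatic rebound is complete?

6.75 km

Net drop Δ = e − u = e − e ρ_c/ρ_m = e (ρ_m − ρ_c)/ρ_m.
e = Δ ρ_m/(ρ_m − ρ_c) = 0.9649 km × 3220/460 = 6.75 km.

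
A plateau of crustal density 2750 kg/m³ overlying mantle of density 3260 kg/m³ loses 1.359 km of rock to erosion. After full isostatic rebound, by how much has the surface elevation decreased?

0.213 km

Rebound u = e ρ_c/ρ_m = 1.359 km × 2750/3260 = 1.146 km.
Net surface drop = e − u = 1.359 km − 1.146 km = e (ρ_m − ρ_c)/ρ_m = 0.213 km.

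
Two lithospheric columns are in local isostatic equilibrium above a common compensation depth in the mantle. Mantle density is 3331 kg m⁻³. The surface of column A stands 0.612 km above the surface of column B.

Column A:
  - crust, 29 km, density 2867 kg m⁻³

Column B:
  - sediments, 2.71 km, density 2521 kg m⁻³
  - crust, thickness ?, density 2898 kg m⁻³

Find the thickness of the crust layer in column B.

Take the compensation level at the base of the deeper column (depth z_c below the surface of column A) and equate Σ ρ_i t_i down to z_c; mantle fills any gap and the z_c terms cancel.
Column A: 29×2867 + (z_c − 29)×3331
Column B: 0.612×0 + 2.71×2521 + x×2898 + (z_c − 0.612 − 2.71 − x)×3331
The z_c×3331 term appears on both sides and cancels. Collect the known terms of each column as K = Σ(ρt)_known − 3331 × (depth of known layers): K_A = 83143 − 3331×29 = −13456; K_B = 6831.91 − 3331×(0.612 + 2.71) = −4233.672.
Balance: K_A = K_B − x×(3331 − 2898), so x = (K_B − K_A)/(3331 − 2898) = 9222.33/433 = 21.3 km.

21.3 km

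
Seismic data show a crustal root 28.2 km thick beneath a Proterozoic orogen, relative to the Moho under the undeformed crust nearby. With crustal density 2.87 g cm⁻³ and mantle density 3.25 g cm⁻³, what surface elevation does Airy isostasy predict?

3.73 km

By Archimedes' principle applied to the lithosphere: ρ_c h = (ρ_m − ρ_c) r.
h = r (ρ_m − ρ_c) / ρ_c = 28.2 km × (3.25 − 2.87) / 2.87 = 3.73 km.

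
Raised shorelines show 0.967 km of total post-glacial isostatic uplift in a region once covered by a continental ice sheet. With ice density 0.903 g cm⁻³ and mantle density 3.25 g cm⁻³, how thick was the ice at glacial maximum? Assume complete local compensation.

u = t ρ_ice/ρ_m → t = u ρ_m/ρ_ice = 0.967 km × 3.25/0.903 = 3.48 km.

3.48 km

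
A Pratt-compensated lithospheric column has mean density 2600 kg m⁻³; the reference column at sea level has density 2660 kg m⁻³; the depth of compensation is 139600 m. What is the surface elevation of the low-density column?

3220 m

ρ_ref D = ρ (D + h) → h = D (ρ_ref − ρ)/ρ.
h = 139600 m × (2660 − 2600)/2600 = 3220 m.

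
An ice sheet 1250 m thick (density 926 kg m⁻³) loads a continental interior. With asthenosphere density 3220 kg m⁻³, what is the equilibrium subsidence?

By Archimedes' principle applied to the lithosphere: the ice load ρ_ice t is balanced by mantle displaced below, ρ_m s.
s = t ρ_ice / ρ_m = 1250 m × 926/3220 = 359 m.

359 m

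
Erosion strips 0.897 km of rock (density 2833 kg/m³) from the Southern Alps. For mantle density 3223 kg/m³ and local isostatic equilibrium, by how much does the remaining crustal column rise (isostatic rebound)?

0.788 km

Unloading: uplift u = e ρ_c/ρ_m = 0.897 km × 2833/3223 = 0.788 km.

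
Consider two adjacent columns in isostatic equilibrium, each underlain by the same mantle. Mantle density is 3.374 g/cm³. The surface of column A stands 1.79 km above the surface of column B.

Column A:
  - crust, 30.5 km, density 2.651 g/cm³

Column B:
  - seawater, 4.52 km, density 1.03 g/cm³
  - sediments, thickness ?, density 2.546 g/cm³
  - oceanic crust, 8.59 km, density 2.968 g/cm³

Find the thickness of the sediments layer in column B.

2.33 km

Take the compensation level at the base of the deeper column (depth z_c below the surface of column A) and equate Σ ρ_i t_i down to z_c; mantle fills any gap and the z_c terms cancel.
Column A: 30.5×2.651 + (z_c − 30.5)×3.374
Column B: 1.79×0 + 4.52×1.03 + x×2.546 + 8.59×2.968 + (z_c − 1.79 − 13.11 − x)×3.374
The z_c×3.374 term appears on both sides and cancels. Collect the known terms of each column as K = Σ(ρt)_known − 3.374 × (depth of known layers): K_A = 80.8555 − 3.374×30.5 = −22.0515; K_B = 30.15072 − 3.374×(1.79 + 13.11) = −20.12188.
Balance: K_A = K_B − x×(3.374 − 2.546), so x = (K_B − K_A)/(3.374 − 2.546) = 1.92962/0.828 = 2.33 km.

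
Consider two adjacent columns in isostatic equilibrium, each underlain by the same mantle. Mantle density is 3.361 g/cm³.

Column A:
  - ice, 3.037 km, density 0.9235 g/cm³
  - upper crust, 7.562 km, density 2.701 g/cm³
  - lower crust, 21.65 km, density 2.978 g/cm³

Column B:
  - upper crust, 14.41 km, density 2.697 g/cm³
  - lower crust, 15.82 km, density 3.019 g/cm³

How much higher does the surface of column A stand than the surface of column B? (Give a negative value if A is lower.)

For any compensation level in the mantle, the mantle terms cancel and isostasy reduces to e = (Σt_A − Σt_B) − (Σ(ρt)_A − Σ(ρt)_B) / ρ_m.
Σt_A = 32.249 km; Σt_B = 30.23 km; Σ(ρt)_A = 87.7033315; Σ(ρt)_B = 86.62435 (in km·g/cm³).
e = (32.249 − 30.23) − (87.7033315 − 86.62435) / 3.361 = 1.7 km.

1.7 km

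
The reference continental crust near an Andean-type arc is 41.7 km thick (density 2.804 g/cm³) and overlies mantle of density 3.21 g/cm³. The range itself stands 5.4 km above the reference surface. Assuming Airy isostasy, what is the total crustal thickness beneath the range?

84.4 km

Root depth r = h ρ_c / (ρ_m − ρ_c) = 5.4 km × 2.804 / 0.406 = 37.29 km.
Total thickness = T + h + r = 41.7 km + 5.4 km + 37.29 km = 84.4 km.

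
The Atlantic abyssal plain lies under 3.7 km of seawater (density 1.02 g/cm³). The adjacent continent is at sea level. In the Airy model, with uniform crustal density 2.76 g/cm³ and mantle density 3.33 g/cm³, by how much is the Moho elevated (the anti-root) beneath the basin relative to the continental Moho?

11.3 km

Balancing pressure at the compensation depth: replacing crust with seawater at the top is compensated by replacing crust with mantle at the base: d (ρ_c − ρ_w) = a (ρ_m − ρ_c).
a = d (ρ_c − ρ_w)/(ρ_m − ρ_c) = 3.7 km × 1.74/0.57 = 11.3 km.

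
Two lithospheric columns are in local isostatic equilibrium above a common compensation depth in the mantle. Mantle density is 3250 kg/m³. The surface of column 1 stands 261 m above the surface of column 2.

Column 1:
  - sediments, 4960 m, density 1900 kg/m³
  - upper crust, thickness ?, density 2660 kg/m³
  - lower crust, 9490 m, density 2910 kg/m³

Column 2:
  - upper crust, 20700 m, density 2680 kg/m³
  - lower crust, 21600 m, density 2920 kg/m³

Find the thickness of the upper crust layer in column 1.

Take the compensation level at the base of the deeper column (depth z_c below the surface of column 1) and equate Σ ρ_i t_i down to z_c; mantle fills any gap and the z_c terms cancel.
Column 1: 4960×1900 + x×2660 + 9490×2910 + (z_c − 14450 − x)×3250
Column 2: 261×0 + 20700×2680 + 21600×2920 + (z_c − 261 − 42300)×3250
The z_c×3250 term appears on both sides and cancels. Collect the known terms of each column as K = Σ(ρt)_known − 3250 × (depth of known layers): K_1 = 37039900 − 3250×14450 = −9922600; K_2 = 118548000 − 3250×(261 + 42300) = −19775250.
Balance: K_1 − x×(3250 − 2660) = K_2, so x = (K_1 − K_2)/(3250 − 2660) = 9852650/590 = 16700 m.

16700 m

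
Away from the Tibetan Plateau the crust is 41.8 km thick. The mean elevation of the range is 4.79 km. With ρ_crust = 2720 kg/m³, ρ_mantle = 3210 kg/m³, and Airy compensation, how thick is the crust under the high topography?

Root depth r = h ρ_c / (ρ_m − ρ_c) = 4.79 km × 2720 / 490 = 26.59 km.
Total thickness = T + h + r = 41.8 km + 4.79 km + 26.59 km = 73.2 km.

73.2 km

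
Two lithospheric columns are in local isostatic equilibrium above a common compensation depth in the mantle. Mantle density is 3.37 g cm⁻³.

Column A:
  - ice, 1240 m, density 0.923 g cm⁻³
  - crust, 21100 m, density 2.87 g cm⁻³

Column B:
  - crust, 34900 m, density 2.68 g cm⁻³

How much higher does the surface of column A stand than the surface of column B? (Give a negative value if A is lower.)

For any compensation level in the mantle, the mantle terms cancel and isostasy reduces to e = (Σt_A − Σt_B) − (Σ(ρt)_A − Σ(ρt)_B) / ρ_m.
Σt_A = 22340 m; Σt_B = 34900 m; Σ(ρt)_A = 61701.52; Σ(ρt)_B = 93532 (in m·g cm⁻³).
e = (22340 − 34900) − (61701.52 − 93532) / 3.37 = −3110 m.

−3110 m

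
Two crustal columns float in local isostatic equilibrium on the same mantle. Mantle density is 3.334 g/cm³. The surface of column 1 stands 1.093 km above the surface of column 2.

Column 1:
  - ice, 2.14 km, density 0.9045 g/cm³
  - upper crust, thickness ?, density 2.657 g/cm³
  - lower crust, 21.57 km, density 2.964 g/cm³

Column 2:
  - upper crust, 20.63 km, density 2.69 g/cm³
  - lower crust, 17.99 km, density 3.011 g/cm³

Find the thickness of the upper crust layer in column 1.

Take the compensation level at the base of the deeper column (depth z_c below the surface of column 1) and equate Σ ρ_i t_i down to z_c; mantle fills any gap and the z_c terms cancel.
Column 1: 2.14×0.9045 + x×2.657 + 21.57×2.964 + (z_c − 23.71 − x)×3.334
Column 2: 1.093×0 + 20.63×2.69 + 17.99×3.011 + (z_c − 1.093 − 38.62)×3.334
The z_c×3.334 term appears on both sides and cancels. Collect the known terms of each column as K = Σ(ρt)_known − 3.334 × (depth of known layers): K_1 = 65.86911 − 3.334×23.71 = −13.18003; K_2 = 109.66259 − 3.334×(1.093 + 38.62) = −22.740552.
Balance: K_1 − x×(3.334 − 2.657) = K_2, so x = (K_1 − K_2)/(3.334 − 2.657) = 9.56052/0.677 = 14.1 km.

14.1 km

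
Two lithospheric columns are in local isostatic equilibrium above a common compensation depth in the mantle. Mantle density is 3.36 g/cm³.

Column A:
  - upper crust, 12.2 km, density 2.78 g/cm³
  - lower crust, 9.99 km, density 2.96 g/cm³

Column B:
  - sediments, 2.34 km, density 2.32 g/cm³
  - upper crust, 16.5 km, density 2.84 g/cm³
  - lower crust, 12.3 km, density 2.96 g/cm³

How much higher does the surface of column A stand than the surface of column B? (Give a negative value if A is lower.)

−1.45 km

For any compensation level in the mantle, the mantle terms cancel and isostasy reduces to e = (Σt_A − Σt_B) − (Σ(ρt)_A − Σ(ρt)_B) / ρ_m.
Σt_A = 22.19 km; Σt_B = 31.14 km; Σ(ρt)_A = 63.4864; Σ(ρt)_B = 88.6968 (in km·g/cm³).
e = (22.19 − 31.14) − (63.4864 − 88.6968) / 3.36 = −1.45 km.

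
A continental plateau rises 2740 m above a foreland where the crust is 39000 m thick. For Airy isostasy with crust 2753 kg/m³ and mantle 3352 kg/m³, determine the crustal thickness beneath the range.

Root depth r = h ρ_c / (ρ_m − ρ_c) = 2740 m × 2753 / 599 = 12590 m.
Total thickness = T + h + r = 39000 m + 2740 m + 12590 m = 54300 m.

54300 m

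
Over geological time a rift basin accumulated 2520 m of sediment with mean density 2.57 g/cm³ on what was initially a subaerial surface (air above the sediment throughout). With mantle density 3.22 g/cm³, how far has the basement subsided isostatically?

2010 m

Subaerial load: s = t ρ_sed / ρ_m = 2520 m × 2.57/3.22 = 2010 m.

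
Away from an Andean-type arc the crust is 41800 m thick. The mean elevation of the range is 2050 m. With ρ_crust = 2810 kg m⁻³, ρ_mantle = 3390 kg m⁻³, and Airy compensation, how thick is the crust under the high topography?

53800 m

Root depth r = h ρ_c / (ρ_m − ρ_c) = 2050 m × 2810 / 580 = 9932 m.
Total thickness = T + h + r = 41800 m + 2050 m + 9932 m = 53800 m.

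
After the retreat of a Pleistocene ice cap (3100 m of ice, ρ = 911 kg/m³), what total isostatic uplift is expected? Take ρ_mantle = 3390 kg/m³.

Removing the load lets mantle flow back in; uplift u satisfies ρ_ice t = ρ_m u.
u = t ρ_ice/ρ_m = 3100 m × 911/3390 = 833 m.

833 m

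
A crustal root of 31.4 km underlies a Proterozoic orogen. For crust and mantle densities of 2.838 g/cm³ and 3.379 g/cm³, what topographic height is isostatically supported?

Equating mass per unit area of the two columns: ρ_c h = (ρ_m − ρ_c) r.
h = r (ρ_m − ρ_c) / ρ_c = 31.4 km × (3.379 − 2.838) / 2.838 = 5.99 km.

5.99 km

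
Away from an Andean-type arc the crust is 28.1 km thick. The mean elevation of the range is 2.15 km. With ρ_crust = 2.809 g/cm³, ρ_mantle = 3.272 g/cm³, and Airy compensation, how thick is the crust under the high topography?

43.3 km

Root depth r = h ρ_c / (ρ_m − ρ_c) = 2.15 km × 2.809 / 0.463 = 13.04 km.
Total thickness = T + h + r = 28.1 km + 2.15 km + 13.04 km = 43.3 km.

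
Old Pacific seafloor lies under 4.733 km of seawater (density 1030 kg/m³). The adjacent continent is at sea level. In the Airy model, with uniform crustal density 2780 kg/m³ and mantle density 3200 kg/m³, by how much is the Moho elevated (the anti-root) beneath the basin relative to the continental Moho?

19.7 km

For local isostatic compensation: replacing crust with seawater at the top is compensated by replacing crust with mantle at the base: d (ρ_c − ρ_w) = a (ρ_m − ρ_c).
a = d (ρ_c − ρ_w)/(ρ_m − ρ_c) = 4.733 km × 1750/420 = 19.7 km.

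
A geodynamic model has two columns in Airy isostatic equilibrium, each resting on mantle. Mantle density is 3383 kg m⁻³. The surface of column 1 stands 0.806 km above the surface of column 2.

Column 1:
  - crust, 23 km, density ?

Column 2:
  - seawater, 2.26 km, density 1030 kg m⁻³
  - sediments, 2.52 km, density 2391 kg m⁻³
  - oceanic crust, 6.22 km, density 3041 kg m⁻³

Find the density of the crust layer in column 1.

Take the compensation level at the base of the deeper column (depth z_c below the surface of column 1) and equate Σ ρ_i t_i down to z_c; mantle fills any gap and the z_c terms cancel.
Column 1: 23×ρ + (z_c − 23)×3383
Column 2: 0.806×0 + 2.26×1030 + 2.52×2391 + 6.22×3041 + (z_c − 0.806 − 11)×3383
The z_c×3383 term appears on both sides and cancels. Collect the known terms of each column as K = Σ(ρt)_known − 3383 × (depth of known layers): K_1 = 0 − 3383×23 = −77809; K_2 = 27268.14 − 3383×(0.806 + 11) = −12671.558.
Balance: K_1 + 23×ρ = K_2, so ρ = (K_2 − K_1)/23 = 65137.4/23 = 2830 kg m⁻³.

2830 kg m⁻³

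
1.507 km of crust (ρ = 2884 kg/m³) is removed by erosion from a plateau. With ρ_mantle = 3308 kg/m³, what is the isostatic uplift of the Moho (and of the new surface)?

Unloading: uplift u = e ρ_c/ρ_m = 1.507 km × 2884/3308 = 1.31 km.

1.31 km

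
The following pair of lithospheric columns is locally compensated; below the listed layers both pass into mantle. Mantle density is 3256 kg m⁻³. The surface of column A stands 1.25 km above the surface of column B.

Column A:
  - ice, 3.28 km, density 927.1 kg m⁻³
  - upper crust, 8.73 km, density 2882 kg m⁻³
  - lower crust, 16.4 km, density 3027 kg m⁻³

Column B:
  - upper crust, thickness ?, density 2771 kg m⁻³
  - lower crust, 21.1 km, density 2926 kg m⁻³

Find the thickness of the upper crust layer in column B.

Take the compensation level at the base of the deeper column (depth z_c below the surface of column A) and equate Σ ρ_i t_i down to z_c; mantle fills any gap and the z_c terms cancel.
Column A: 3.28×927.1 + 8.73×2882 + 16.4×3027 + (z_c − 28.41)×3256
Column B: 1.25×0 + x×2771 + 21.1×2926 + (z_c − 1.25 − 21.1 − x)×3256
The z_c×3256 term appears on both sides and cancels. Collect the known terms of each column as K = Σ(ρt)_known − 3256 × (depth of known layers): K_A = 77843.548 − 3256×28.41 = −14659.412; K_B = 61738.6 − 3256×(1.25 + 21.1) = −11033.
Balance: K_A = K_B − x×(3256 − 2771), so x = (K_B − K_A)/(3256 − 2771) = 3626.41/485 = 7.48 km.

7.48 km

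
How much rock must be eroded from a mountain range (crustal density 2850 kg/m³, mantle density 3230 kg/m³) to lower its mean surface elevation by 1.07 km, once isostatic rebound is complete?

9.1 km

Net drop Δ = e − u = e − e ρ_c/ρ_m = e (ρ_m − ρ_c)/ρ_m.
e = Δ ρ_m/(ρ_m − ρ_c) = 1.07 km × 3230/380 = 9.1 km.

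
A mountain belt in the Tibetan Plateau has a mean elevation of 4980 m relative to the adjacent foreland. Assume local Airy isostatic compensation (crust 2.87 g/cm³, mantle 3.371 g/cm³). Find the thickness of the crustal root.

28500 m

Balancing pressure at the compensation depth: the weight of the topography is balanced by the buoyancy of the root, ρ_c h = (ρ_m − ρ_c) r.
r = h · ρ_c / (ρ_m − ρ_c) = 4980 m × 2.87 / (3.371 − 2.87) = 28500 m.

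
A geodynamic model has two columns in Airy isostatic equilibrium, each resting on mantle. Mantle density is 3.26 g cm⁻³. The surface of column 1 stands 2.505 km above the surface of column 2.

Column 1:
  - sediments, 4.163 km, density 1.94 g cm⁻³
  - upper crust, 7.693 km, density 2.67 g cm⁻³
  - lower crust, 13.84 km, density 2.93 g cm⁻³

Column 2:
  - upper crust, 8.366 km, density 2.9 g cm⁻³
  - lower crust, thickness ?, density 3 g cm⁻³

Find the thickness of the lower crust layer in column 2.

Take the compensation level at the base of the deeper column (depth z_c below the surface of column 1) and equate Σ ρ_i t_i down to z_c; mantle fills any gap and the z_c terms cancel.
Column 1: 4.163×1.94 + 7.693×2.67 + 13.84×2.93 + (z_c − 25.696)×3.26
Column 2: 2.505×0 + 8.366×2.9 + x×3 + (z_c − 2.505 − 8.366 − x)×3.26
The z_c×3.26 term appears on both sides and cancels. Collect the known terms of each column as K = Σ(ρt)_known − 3.26 × (depth of known layers): K_1 = 69.16773 − 3.26×25.696 = −14.60123; K_2 = 24.2614 − 3.26×(2.505 + 8.366) = −11.17806.
Balance: K_1 = K_2 − x×(3.26 − 3), so x = (K_2 − K_1)/(3.26 − 3) = 3.42317/0.26 = 13.2 km.

13.2 km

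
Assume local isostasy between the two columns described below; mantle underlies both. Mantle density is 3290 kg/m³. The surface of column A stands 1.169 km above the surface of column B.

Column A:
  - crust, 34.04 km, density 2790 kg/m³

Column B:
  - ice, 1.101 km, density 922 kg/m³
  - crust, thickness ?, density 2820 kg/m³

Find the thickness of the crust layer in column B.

22.5 km

Take the compensation level at the base of the deeper column (depth z_c below the surface of column A) and equate Σ ρ_i t_i down to z_c; mantle fills any gap and the z_c terms cancel.
Column A: 34.04×2790 + (z_c − 34.04)×3290
Column B: 1.169×0 + 1.101×922 + x×2820 + (z_c − 1.169 − 1.101 − x)×3290
The z_c×3290 term appears on both sides and cancels. Collect the known terms of each column as K = Σ(ρt)_known − 3290 × (depth of known layers): K_A = 94971.6 − 3290×34.04 = −17020; K_B = 1015.122 − 3290×(1.169 + 1.101) = −6453.178.
Balance: K_A = K_B − x×(3290 − 2820), so x = (K_B − K_A)/(3290 − 2820) = 10566.8/470 = 22.5 km.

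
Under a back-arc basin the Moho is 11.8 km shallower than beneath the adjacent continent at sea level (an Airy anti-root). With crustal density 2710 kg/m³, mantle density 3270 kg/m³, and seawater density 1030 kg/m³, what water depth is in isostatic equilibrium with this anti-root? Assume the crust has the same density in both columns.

3.93 km

Replacing a thickness d of crust by seawater at the top must be balanced by replacing crust with mantle at the base: d (ρ_c − ρ_w) = a (ρ_m − ρ_c).
d = a (ρ_m − ρ_c)/(ρ_c − ρ_w) = 11.8 km × 560/1680 = 3.93 km.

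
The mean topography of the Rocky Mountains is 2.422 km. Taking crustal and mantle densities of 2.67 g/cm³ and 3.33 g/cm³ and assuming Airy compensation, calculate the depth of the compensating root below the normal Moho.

Balancing pressure at the compensation depth: the weight of the topography is balanced by the buoyancy of the root, ρ_c h = (ρ_m − ρ_c) r.
r = h · ρ_c / (ρ_m − ρ_c) = 2.422 km × 2.67 / (3.33 − 2.67) = 9.8 km.

9.8 km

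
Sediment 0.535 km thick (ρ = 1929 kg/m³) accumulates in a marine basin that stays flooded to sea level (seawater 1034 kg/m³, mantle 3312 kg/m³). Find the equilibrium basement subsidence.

Submarine loading: the sediment displaces seawater, and the subsidence is in turn flooded, so s (ρ_m − ρ_w) = t (ρ_sed − ρ_w).
s = 0.535 km × (1929 − 1034) / (3312 − 1034) = 0.21 km.

0.21 km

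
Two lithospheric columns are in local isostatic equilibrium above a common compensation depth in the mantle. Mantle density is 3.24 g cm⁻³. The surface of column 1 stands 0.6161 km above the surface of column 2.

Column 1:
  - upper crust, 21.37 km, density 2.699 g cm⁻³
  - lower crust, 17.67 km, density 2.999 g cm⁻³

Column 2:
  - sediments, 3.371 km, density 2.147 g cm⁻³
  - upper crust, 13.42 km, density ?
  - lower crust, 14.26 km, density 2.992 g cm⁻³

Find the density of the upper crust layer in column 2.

2.75 g cm⁻³

Take the compensation level at the base of the deeper column (depth z_c below the surface of column 1) and equate Σ ρ_i t_i down to z_c; mantle fills any gap and the z_c terms cancel.
Column 1: 21.37×2.699 + 17.67×2.999 + (z_c − 39.04)×3.24
Column 2: 0.6161×0 + 3.371×2.147 + 13.42×ρ + 14.26×2.992 + (z_c − 0.6161 − 31.051)×3.24
The z_c×3.24 term appears on both sides and cancels. Collect the known terms of each column as K = Σ(ρt)_known − 3.24 × (depth of known layers): K_1 = 110.66996 − 3.24×39.04 = −15.81964; K_2 = 49.903457 − 3.24×(0.6161 + 31.051) = −52.697947.
Balance: K_1 = K_2 + 13.42×ρ, so ρ = (K_1 − K_2)/13.42 = 36.8783/13.42 = 2.75 g cm⁻³.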